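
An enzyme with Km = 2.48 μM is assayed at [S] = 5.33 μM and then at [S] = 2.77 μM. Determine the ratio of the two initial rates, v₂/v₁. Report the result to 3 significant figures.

The fractional saturations are [S]/(Km+[S]) = 5.33/7.810 = 0.6825 and 2.77/5.250 = 0.5276.
v₂/v₁ is just their ratio: 0.5276/0.6825 = 0.773.

0.773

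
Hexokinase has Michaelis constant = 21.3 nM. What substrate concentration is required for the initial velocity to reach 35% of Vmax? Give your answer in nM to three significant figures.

11.5 nM

v/Vmax = [S]/(Km+[S]) = 0.35, so [S] = Km·0.35/(1 − 0.35) = 21.3 × 0.5385.
[S] = 11.5 nM.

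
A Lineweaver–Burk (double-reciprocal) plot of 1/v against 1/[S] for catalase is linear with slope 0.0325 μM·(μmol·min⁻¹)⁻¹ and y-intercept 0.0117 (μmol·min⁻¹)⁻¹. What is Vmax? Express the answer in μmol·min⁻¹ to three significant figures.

85.5 μmol·min⁻¹

The y-intercept of a Lineweaver–Burk plot equals 1/Vmax, so Vmax = 1/0.0117 = 85.5 μmol·min⁻¹.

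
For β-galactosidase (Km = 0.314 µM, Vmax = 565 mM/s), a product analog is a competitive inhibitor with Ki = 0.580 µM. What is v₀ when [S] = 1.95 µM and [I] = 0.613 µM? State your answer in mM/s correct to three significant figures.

α = 1 + [I]/Ki = 1 + 0.613/0.580 = 2.057.
For a competitive inhibitor, Vmax is unchanged and the apparent Km becomes α·Km: Km,app = 0.646 µM, Vmax,app = 565 mM/s.
v = Vmax,app·[S]/(Km,app + [S]) = 565 × 1.95/(0.646 + 1.95) = 424 mM/s.

424 mM/s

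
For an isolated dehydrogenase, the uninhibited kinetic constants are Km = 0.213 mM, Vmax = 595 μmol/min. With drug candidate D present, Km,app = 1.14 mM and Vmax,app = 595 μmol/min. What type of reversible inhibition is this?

competitive

Km increases (0.213 → 1.14 mM) while Vmax is unchanged — the hallmark of competitive inhibition.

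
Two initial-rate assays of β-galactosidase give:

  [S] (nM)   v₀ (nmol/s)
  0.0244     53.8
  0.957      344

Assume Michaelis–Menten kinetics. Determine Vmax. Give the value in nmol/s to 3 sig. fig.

401 nmol/s

In reciprocal form, 1/v = (Km/Vmax)·(1/[S]) + 1/Vmax. The two points give (1/[S], 1/v) = (40.98, 0.01859) and (1.045, 0.002907).
Slope = (0.01859 − 0.002907)/(40.98 − 1.045) = 0.0003926; intercept = 0.01859 − 0.0003926×40.98 = 0.002497.
Vmax = 1/intercept = 401 nmol/s; Km = slope × Vmax = 0.0003926 × 401 = 0.157 nM.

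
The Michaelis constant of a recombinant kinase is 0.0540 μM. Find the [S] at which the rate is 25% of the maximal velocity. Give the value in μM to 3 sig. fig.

v/Vmax = [S]/(Km+[S]) = 0.25, so [S] = Km·0.25/(1 − 0.25) = 0.0540 × 0.3333.
[S] = 0.0180 μM.

0.0180 μM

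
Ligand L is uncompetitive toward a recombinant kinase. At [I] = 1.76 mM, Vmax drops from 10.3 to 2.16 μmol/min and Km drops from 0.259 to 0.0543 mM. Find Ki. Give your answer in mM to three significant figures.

Uncompetitive: Vmax,app = Vmax/α (and Km,app = Km/α) with α = 1 + [I]/Ki.
α = Vmax/Vmax,app = 10.3/2.16 = 4.769.
Ki = [I]/(α − 1) = 1.76/3.769 = 0.467 mM.

0.467 mM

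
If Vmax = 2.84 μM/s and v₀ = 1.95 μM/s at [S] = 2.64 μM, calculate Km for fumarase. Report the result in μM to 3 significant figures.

1.20 μM

v/Vmax = 1.95/2.84 = 0.6866 = [S]/(Km+[S]).
So Km + [S] = [S]/0.6866 = 3.845 μM, giving Km = 3.845 − 2.64 = 1.20 μM.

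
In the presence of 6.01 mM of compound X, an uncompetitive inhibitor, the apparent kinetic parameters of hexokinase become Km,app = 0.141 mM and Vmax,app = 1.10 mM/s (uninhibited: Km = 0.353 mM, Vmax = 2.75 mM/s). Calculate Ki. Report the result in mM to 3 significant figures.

Uncompetitive: Vmax,app = Vmax/α (and Km,app = Km/α) with α = 1 + [I]/Ki.
α = Vmax/Vmax,app = 2.75/1.10 = 2.500.
Ki = [I]/(α − 1) = 6.01/1.500 = 4.01 mM.

4.01 mM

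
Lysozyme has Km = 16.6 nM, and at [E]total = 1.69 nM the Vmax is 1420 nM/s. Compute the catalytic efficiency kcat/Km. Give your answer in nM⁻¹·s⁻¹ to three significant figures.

kcat = Vmax/[E]total = 1420/1.69 = 840 s⁻¹.
kcat/Km = 840/16.6 = 50.6 nM⁻¹·s⁻¹.

50.6 nM⁻¹·s⁻¹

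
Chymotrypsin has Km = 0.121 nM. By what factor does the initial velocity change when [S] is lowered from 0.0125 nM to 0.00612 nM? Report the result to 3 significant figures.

0.514

Since Vmax cancels, v₂/v₁ = [S]₂(Km+[S]₁) / [S]₁(Km+[S]₂).
= 0.00612×(0.121+0.0125) / (0.0125×(0.121+0.00612)) = 0.0008170/0.001589 = 0.514.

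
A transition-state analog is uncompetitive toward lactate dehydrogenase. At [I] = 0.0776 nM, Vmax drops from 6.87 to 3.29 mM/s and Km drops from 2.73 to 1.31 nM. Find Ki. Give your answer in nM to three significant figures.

Uncompetitive: Vmax,app = Vmax/α (and Km,app = Km/α) with α = 1 + [I]/Ki.
α = Vmax/Vmax,app = 6.87/3.29 = 2.088.
Since α = 1 + [I]/Ki, [I]/Ki = 2.088 − 1 = 1.088 and Ki = 0.0776/1.088 = 0.0713 nM.

0.0713 nM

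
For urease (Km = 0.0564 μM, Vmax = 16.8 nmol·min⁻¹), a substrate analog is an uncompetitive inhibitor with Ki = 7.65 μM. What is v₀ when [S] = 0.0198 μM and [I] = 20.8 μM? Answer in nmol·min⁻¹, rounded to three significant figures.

2.56 nmol·min⁻¹

With α = 1 + [I]/Ki = 1 + 20.8/7.65 = 3.719, the uncompetitive rate law is v = (Vmax/α)·[S] / (Km/α + [S]).
v = (16.8/3.719)×0.0198 / (0.0564/3.719 + 0.0198) = 0.08944/0.03497 = 2.56 nmol·min⁻¹.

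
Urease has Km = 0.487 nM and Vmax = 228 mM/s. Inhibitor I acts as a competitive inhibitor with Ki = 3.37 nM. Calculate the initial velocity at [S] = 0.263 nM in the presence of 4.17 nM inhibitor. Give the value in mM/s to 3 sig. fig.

With α = 1 + [I]/Ki = 1 + 4.17/3.37 = 2.237, the competitive rate law is v = Vmax[S] / (αKm + [S]).
v = 228×0.263 / (2.237×0.487 + 0.263) = 59.96/1.353 = 44.3 mM/s.

44.3 mM/s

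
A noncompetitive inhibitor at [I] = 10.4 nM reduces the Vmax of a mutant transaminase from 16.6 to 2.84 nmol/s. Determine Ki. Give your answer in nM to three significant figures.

2.15 nM

Noncompetitive: Vmax,app = Vmax/α with α = 1 + [I]/Ki.
α = Vmax/Vmax,app = 16.6/2.84 = 5.845.
Ki = [I]/(α − 1) = 10.4/4.845 = 2.15 nM.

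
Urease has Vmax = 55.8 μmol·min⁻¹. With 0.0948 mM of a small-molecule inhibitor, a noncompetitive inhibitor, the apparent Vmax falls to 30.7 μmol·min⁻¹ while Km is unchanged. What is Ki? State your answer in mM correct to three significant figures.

Noncompetitive: Vmax,app = Vmax/α with α = 1 + [I]/Ki.
α = Vmax/Vmax,app = 55.8/30.7 = 1.818.
Since α = 1 + [I]/Ki, [I]/Ki = 1.818 − 1 = 0.8176 and Ki = 0.0948/0.8176 = 0.116 mM.

0.116 mM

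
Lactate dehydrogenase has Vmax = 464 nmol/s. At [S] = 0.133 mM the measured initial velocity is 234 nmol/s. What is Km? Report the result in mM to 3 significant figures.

v/Vmax = 234/464 = 0.5043 = [S]/(Km+[S]).
So Km + [S] = [S]/0.5043 = 0.2637 mM, giving Km = 0.2637 − 0.133 = 0.131 mM.

0.131 mM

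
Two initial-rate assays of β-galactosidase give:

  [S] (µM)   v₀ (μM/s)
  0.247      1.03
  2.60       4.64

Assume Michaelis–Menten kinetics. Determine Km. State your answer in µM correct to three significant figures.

1.51 µM

From v = Vmax[S]/(Km+[S]), each point gives Vmax = v(Km+[S])/[S].
Equating: 1.03(Km+0.247)/0.247 = 4.64(Km+2.60)/2.60.
4.170·Km + 1.03 = 1.785·Km + 4.64, so (4.170 − 1.785)·Km = 4.64 − 1.03.
Km = 3.610/2.385 = 1.51 µM; then Vmax = 1.03(1.51+0.247)/0.247 = 7.34 μM/s.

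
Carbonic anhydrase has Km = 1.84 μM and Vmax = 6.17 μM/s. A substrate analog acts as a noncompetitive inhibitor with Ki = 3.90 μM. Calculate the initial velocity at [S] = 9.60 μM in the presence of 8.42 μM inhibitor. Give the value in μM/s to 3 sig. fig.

α = 1 + [I]/Ki = 1 + 8.42/3.90 = 3.159.
For a noncompetitive inhibitor, Vmax is reduced to Vmax/α while Km is unchanged: Km,app = 1.84 μM, Vmax,app = 1.95 μM/s.
v = Vmax,app·[S]/(Km,app + [S]) = 1.95 × 9.60/(1.84 + 9.60) = 1.64 μM/s.

1.64 μM/s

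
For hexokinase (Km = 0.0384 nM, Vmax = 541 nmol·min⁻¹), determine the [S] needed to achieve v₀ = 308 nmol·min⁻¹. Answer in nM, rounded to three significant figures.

Rearranging v = Vmax[S]/(Km+[S]) gives [S] = Km·v/(Vmax − v).
[S] = 0.0384 × 308 / (541 − 308) = 11.83/233.0 = 0.0508 nM.

0.0508 nM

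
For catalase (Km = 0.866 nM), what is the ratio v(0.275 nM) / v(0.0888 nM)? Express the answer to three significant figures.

2.59

Since Vmax cancels, v₂/v₁ = [S]₂(Km+[S]₁) / [S]₁(Km+[S]₂).
= 0.275×(0.866+0.0888) / (0.0888×(0.866+0.275)) = 0.2626/0.1013 = 2.59.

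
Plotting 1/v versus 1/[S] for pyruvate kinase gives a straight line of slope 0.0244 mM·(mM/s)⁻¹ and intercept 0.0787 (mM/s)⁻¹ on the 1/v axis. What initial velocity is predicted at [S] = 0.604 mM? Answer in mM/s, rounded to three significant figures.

8.40 mM/s

The y-intercept is 1/Vmax, so Vmax = 1/0.0787 = 12.7 mM/s.
The slope is Km/Vmax, so Km = 0.0244 × 12.7 = 0.310 mM.
Then v = 12.7 × 0.604/(0.310 + 0.604) = 8.40 mM/s.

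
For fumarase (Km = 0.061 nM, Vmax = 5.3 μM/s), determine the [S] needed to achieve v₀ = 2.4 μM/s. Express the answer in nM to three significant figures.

0.0505 nM

The required fractional saturation is v/Vmax = 2.4/5.3 = 0.4528.
Then [S]/(Km+[S]) = 0.4528 ⇒ [S] = 0.061 × 0.4528/(1 − 0.4528) = 0.0505 nM.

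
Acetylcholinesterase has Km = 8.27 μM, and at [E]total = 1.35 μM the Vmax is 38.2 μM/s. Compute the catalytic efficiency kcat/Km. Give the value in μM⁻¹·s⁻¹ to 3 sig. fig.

3.42 μM⁻¹·s⁻¹

kcat = Vmax/[E]total = 38.2/1.35 = 28.3 s⁻¹.
kcat/Km = 28.3/8.27 = 3.42 μM⁻¹·s⁻¹.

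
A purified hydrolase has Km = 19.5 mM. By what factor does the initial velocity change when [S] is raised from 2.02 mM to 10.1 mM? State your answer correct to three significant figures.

3.64

Since Vmax cancels, v₂/v₁ = [S]₂(Km+[S]₁) / [S]₁(Km+[S]₂).
= 10.1×(19.5+2.02) / (2.02×(19.5+10.1)) = 217.4/59.79 = 3.64.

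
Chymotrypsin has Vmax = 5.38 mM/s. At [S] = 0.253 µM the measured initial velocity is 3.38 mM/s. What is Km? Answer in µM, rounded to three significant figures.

0.150 µM

v/Vmax = 3.38/5.38 = 0.6283 = [S]/(Km+[S]).
So Km + [S] = [S]/0.6283 = 0.4027 µM, giving Km = 0.4027 − 0.253 = 0.150 µM.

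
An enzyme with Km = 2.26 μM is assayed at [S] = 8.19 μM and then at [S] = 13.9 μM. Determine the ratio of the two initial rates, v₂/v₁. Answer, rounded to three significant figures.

1.10

The fractional saturations are [S]/(Km+[S]) = 8.19/10.45 = 0.7837 and 13.9/16.16 = 0.8601.
v₂/v₁ is just their ratio: 0.8601/0.7837 = 1.10.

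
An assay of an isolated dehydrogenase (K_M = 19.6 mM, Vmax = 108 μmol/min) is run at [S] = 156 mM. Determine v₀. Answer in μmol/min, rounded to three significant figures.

95.9 μmol/min

v = Vmax·[S]/(Km + [S]) = 108 × 156 / (19.6 + 156)
  = 16850 / 175.6 = 95.9 μmol/min.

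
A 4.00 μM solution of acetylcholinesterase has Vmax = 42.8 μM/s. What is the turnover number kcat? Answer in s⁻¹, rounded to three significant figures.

10.7 s⁻¹

kcat = Vmax/[E]total = 42.8 μM/s / 4.00 μM = 10.7 s⁻¹.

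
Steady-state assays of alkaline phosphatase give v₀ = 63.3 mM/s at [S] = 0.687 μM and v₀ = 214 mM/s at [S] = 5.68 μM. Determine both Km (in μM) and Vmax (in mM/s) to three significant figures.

From v = Vmax[S]/(Km+[S]), each point gives Vmax = v(Km+[S])/[S].
Equating: 63.3(Km+0.687)/0.687 = 214(Km+5.68)/5.68.
92.14·Km + 63.3 = 37.68·Km + 214, so (92.14 − 37.68)·Km = 214 − 63.3.
Km = 150.7/54.46 = 2.77 μM; then Vmax = 63.3(2.77+0.687)/0.687 = 318 mM/s.

Km = 2.77 μM; Vmax = 318 mM/s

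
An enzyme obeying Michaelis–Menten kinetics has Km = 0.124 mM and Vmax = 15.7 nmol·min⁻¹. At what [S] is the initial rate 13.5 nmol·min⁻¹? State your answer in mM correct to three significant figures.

0.761 mM

Rearranging v = Vmax[S]/(Km+[S]) gives [S] = Km·v/(Vmax − v).
[S] = 0.124 × 13.5 / (15.7 − 13.5) = 1.674/2.200 = 0.761 mM.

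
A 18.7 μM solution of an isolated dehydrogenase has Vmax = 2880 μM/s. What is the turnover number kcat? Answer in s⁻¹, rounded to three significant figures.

154 s⁻¹

kcat = Vmax/[E]total = 2880 μM/s / 18.7 μM = 154 s⁻¹.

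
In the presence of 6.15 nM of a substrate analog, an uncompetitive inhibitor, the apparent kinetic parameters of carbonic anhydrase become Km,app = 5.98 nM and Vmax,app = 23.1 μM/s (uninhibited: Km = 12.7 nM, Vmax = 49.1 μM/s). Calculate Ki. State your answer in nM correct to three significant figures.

Uncompetitive: Vmax,app = Vmax/α (and Km,app = Km/α) with α = 1 + [I]/Ki.
α = Vmax/Vmax,app = 49.1/23.1 = 2.126.
Since α = 1 + [I]/Ki, [I]/Ki = 2.126 − 1 = 1.126 and Ki = 6.15/1.126 = 5.46 nM.

5.46 nM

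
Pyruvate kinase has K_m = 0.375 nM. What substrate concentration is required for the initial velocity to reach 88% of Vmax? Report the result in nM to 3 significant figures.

2.75 nM

v/Vmax = [S]/(Km+[S]) = 0.88, so [S] = Km·0.88/(1 − 0.88) = 0.375 × 7.333.
[S] = 2.75 nM.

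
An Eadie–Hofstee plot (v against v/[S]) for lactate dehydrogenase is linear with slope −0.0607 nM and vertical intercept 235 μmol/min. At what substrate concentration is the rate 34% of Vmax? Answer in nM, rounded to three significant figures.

The Eadie–Hofstee slope gives Km = 0.0607 nM (slope = −Km).
v/Vmax = [S]/(Km+[S]) = 0.34 ⇒ [S] = Km·0.34/(1−0.34) = 0.0607 × 0.5152 = 0.0313 nM.

0.0313 nM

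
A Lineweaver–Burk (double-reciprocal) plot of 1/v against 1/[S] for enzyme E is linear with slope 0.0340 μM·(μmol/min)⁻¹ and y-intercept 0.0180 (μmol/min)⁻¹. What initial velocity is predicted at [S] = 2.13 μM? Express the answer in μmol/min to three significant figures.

29.4 μmol/min

The y-intercept is 1/Vmax, so Vmax = 1/0.0180 = 55.6 μmol/min.
The slope is Km/Vmax, so Km = 0.0340 × 55.6 = 1.89 μM.
Then v = 55.6 × 2.13/(1.89 + 2.13) = 29.4 μmol/min.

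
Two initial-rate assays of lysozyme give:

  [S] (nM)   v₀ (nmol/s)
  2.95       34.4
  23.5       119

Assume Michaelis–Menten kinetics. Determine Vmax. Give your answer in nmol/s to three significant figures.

184 nmol/s

In reciprocal form, 1/v = (Km/Vmax)·(1/[S]) + 1/Vmax. The two points give (1/[S], 1/v) = (0.3390, 0.02907) and (0.04255, 0.008403).
Slope = (0.02907 − 0.008403)/(0.3390 − 0.04255) = 0.06972; intercept = 0.02907 − 0.06972×0.3390 = 0.005437.
Vmax = 1/intercept = 184 nmol/s; Km = slope × Vmax = 0.06972 × 184 = 12.8 nM.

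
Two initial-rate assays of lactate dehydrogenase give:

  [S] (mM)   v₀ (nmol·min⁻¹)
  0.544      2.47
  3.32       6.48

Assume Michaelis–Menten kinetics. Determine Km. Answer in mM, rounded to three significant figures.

1.55 mM

From v = Vmax[S]/(Km+[S]), each point gives Vmax = v(Km+[S])/[S].
Equating: 2.47(Km+0.544)/0.544 = 6.48(Km+3.32)/3.32.
4.540·Km + 2.47 = 1.952·Km + 6.48, so (4.540 − 1.952)·Km = 6.48 − 2.47.
Km = 4.010/2.589 = 1.55 mM; then Vmax = 2.47(1.55+0.544)/0.544 = 9.50 nmol·min⁻¹.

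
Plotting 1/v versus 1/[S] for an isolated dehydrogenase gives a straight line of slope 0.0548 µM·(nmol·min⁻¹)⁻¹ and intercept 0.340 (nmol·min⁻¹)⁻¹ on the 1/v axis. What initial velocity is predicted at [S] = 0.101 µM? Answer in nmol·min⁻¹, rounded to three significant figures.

The y-intercept is 1/Vmax, so Vmax = 1/0.340 = 2.94 nmol·min⁻¹.
The slope is Km/Vmax, so Km = 0.0548 × 2.94 = 0.161 µM.
Then v = 2.94 × 0.101/(0.161 + 0.101) = 1.13 nmol·min⁻¹.

1.13 nmol·min⁻¹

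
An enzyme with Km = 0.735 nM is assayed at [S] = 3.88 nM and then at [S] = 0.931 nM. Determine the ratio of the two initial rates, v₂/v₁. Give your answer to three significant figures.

0.665

Since Vmax cancels, v₂/v₁ = [S]₂(Km+[S]₁) / [S]₁(Km+[S]₂).
= 0.931×(0.735+3.88) / (3.88×(0.735+0.931)) = 4.297/6.464 = 0.665.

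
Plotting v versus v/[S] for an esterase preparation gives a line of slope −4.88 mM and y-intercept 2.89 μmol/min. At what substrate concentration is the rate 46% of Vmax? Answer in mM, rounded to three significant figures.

4.16 mM

The Eadie–Hofstee slope gives Km = 4.88 mM (slope = −Km).
v/Vmax = [S]/(Km+[S]) = 0.46 ⇒ [S] = Km·0.46/(1−0.46) = 4.88 × 0.8519 = 4.16 mM.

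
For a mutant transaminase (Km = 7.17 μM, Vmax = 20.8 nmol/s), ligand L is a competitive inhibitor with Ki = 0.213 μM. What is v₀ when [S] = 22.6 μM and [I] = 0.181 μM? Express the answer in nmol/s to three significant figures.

With α = 1 + [I]/Ki = 1 + 0.181/0.213 = 1.850, the competitive rate law is v = Vmax[S] / (αKm + [S]).
v = 20.8×22.6 / (1.850×7.17 + 22.6) = 470.1/35.86 = 13.1 nmol/s.

13.1 nmol/s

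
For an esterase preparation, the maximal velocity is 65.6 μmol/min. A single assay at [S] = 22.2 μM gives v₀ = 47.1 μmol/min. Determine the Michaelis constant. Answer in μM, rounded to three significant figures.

From v = Vmax[S]/(Km+[S]), Km = [S](Vmax − v)/v.
Km = 22.2 × (65.6 − 47.1) / 47.1 = 410.7/47.1 = 8.72 μM.

8.72 μM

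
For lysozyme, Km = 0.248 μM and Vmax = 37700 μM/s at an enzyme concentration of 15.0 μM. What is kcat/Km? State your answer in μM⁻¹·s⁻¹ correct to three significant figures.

10100 μM⁻¹·s⁻¹

kcat = Vmax/[E]total = 37700/15.0 = 2510 s⁻¹.
kcat/Km = 2510/0.248 = 10100 μM⁻¹·s⁻¹.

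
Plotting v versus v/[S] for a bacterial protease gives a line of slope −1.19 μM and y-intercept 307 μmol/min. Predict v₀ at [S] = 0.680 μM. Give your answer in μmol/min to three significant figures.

112 μmol/min

In the Eadie–Hofstee form v = Vmax − Km·(v/[S]), the slope is −Km and the intercept is Vmax, so Km = 1.19 μM and Vmax = 307 μmol/min.
v = 307 × 0.680/(1.19 + 0.680) = 112 μmol/min.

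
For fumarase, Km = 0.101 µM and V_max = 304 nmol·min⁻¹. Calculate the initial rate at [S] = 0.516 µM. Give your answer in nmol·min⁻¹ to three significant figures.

254 nmol·min⁻¹

[S]/(Km+[S]) = 0.516/0.6170 = 0.8363, the fractional saturation.
v = 0.8363 × Vmax = 0.8363 × 304 = 254 nmol·min⁻¹.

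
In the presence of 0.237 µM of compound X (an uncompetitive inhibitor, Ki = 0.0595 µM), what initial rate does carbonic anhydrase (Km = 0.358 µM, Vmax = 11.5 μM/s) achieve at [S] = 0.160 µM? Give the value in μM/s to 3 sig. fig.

1.59 μM/s

α = 1 + [I]/Ki = 1 + 0.237/0.0595 = 4.983.
For an uncompetitive inhibitor, both parameters are divided by α, giving Vmax/α and Km/α: Km,app = 0.0718 µM, Vmax,app = 2.31 μM/s.
v = Vmax,app·[S]/(Km,app + [S]) = 2.31 × 0.160/(0.0718 + 0.160) = 1.59 μM/s.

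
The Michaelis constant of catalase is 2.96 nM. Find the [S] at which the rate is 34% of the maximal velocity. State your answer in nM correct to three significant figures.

1.52 nM

v/Vmax = [S]/(Km+[S]) = 0.34, so [S] = Km·0.34/(1 − 0.34) = 2.96 × 0.5152.
[S] = 1.52 nM.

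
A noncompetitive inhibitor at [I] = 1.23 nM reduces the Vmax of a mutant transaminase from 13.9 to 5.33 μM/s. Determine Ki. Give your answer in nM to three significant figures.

0.765 nM

Noncompetitive: Vmax,app = Vmax/α with α = 1 + [I]/Ki.
α = Vmax/Vmax,app = 13.9/5.33 = 2.608.
Ki = [I]/(α − 1) = 1.23/1.608 = 0.765 nM.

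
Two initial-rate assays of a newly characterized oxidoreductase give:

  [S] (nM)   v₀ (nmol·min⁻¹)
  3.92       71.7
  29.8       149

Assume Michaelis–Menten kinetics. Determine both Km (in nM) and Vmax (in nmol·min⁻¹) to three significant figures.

Km = 5.82 nM; Vmax = 178 nmol·min⁻¹

In reciprocal form, 1/v = (Km/Vmax)·(1/[S]) + 1/Vmax. The two points give (1/[S], 1/v) = (0.2551, 0.01395) and (0.03356, 0.006711).
Slope = (0.01395 − 0.006711)/(0.2551 − 0.03356) = 0.03266; intercept = 0.01395 − 0.03266×0.2551 = 0.005615.
Vmax = 1/intercept = 178 nmol·min⁻¹; Km = slope × Vmax = 0.03266 × 178 = 5.82 nM.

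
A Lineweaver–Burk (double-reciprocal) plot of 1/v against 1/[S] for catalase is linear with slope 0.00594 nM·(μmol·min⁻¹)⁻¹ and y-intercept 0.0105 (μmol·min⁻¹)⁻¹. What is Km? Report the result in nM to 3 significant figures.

y-intercept = 1/Vmax ⇒ Vmax = 95.2 μmol·min⁻¹; slope = Km/Vmax ⇒ Km = slope × Vmax.
Km = 0.00594 × 95.2 = 0.566 nM.

0.566 nM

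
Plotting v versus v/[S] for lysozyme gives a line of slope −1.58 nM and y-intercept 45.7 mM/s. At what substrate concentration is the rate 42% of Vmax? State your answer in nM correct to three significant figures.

1.14 nM

The Eadie–Hofstee slope gives Km = 1.58 nM (slope = −Km).
v/Vmax = [S]/(Km+[S]) = 0.42 ⇒ [S] = Km·0.42/(1−0.42) = 1.58 × 0.7241 = 1.14 nM.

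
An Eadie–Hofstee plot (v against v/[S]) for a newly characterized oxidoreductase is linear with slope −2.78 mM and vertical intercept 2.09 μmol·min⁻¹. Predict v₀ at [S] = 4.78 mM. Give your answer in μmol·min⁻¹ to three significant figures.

In the Eadie–Hofstee form v = Vmax − Km·(v/[S]), the slope is −Km and the intercept is Vmax, so Km = 2.78 mM and Vmax = 2.09 μmol·min⁻¹.
v = 2.09 × 4.78/(2.78 + 4.78) = 1.32 μmol·min⁻¹.

1.32 μmol·min⁻¹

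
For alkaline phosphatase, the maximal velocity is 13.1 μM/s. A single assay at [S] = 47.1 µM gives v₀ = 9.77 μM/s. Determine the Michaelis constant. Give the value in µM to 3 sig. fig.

16.1 µM

From v = Vmax[S]/(Km+[S]), Km = [S](Vmax − v)/v.
Km = 47.1 × (13.1 − 9.77) / 9.77 = 156.8/9.77 = 16.1 µM.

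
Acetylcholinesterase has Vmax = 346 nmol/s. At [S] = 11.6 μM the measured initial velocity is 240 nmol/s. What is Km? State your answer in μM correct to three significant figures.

From v = Vmax[S]/(Km+[S]), Km = [S](Vmax − v)/v.
Km = 11.6 × (346 − 240) / 240 = 1230/240 = 5.12 μM.

5.12 μM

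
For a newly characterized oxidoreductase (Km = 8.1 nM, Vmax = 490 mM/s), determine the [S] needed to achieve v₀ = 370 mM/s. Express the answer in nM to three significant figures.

Rearranging v = Vmax[S]/(Km+[S]) gives [S] = Km·v/(Vmax − v).
[S] = 8.1 × 370 / (490 − 370) = 2997/120.0 = 25.0 nM.

25.0 nM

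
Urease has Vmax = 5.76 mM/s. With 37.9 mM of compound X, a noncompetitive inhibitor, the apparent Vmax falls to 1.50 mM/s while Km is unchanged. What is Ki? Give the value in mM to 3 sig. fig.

Noncompetitive: Vmax,app = Vmax/α with α = 1 + [I]/Ki.
α = Vmax/Vmax,app = 5.76/1.50 = 3.840.
Ki = [I]/(α − 1) = 37.9/2.840 = 13.3 mM.

13.3 mM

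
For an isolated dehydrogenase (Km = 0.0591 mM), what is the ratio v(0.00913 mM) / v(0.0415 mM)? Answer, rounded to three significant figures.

0.324

Since Vmax cancels, v₂/v₁ = [S]₂(Km+[S]₁) / [S]₁(Km+[S]₂).
= 0.00913×(0.0591+0.0415) / (0.0415×(0.0591+0.00913)) = 0.0009185/0.002832 = 0.324.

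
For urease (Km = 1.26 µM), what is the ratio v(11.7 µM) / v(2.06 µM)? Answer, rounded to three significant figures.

The fractional saturations are [S]/(Km+[S]) = 2.06/3.320 = 0.6205 and 11.7/12.96 = 0.9028.
v₂/v₁ is just their ratio: 0.9028/0.6205 = 1.45.

1.45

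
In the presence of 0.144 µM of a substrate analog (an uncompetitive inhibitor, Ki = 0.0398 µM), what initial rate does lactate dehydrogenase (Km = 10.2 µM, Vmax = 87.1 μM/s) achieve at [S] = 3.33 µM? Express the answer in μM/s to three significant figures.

α = 1 + [I]/Ki = 1 + 0.144/0.0398 = 4.618.
For an uncompetitive inhibitor, both parameters are divided by α, giving Vmax/α and Km/α: Km,app = 2.21 µM, Vmax,app = 18.9 μM/s.
v = Vmax,app·[S]/(Km,app + [S]) = 18.9 × 3.33/(2.21 + 3.33) = 11.3 μM/s.

11.3 μM/s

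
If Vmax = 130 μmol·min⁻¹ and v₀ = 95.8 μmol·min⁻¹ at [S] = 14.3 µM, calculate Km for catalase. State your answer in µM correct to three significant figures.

v/Vmax = 95.8/130 = 0.7369 = [S]/(Km+[S]).
So Km + [S] = [S]/0.7369 = 19.41 µM, giving Km = 19.41 − 14.3 = 5.11 µM.

5.11 µM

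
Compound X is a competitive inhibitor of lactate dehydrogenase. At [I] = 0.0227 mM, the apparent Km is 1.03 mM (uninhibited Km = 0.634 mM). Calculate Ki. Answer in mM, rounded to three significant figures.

Competitive: Km,app = α·Km with α = 1 + [I]/Ki.
α = Km,app/Km = 1.03/0.634 = 1.625.
Ki = [I]/(α − 1) = 0.0227/0.6246 = 0.0363 mM.

0.0363 mM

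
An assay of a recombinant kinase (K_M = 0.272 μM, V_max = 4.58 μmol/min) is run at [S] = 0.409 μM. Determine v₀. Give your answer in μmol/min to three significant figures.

[S]/(Km+[S]) = 0.409/0.6810 = 0.6006, the fractional saturation.
v = 0.6006 × Vmax = 0.6006 × 4.58 = 2.75 μmol/min.

2.75 μmol/min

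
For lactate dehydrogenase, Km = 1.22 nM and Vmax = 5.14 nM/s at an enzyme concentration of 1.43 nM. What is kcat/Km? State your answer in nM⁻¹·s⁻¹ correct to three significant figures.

kcat = Vmax/[E]total = 5.14/1.43 = 3.59 s⁻¹.
kcat/Km = 3.59/1.22 = 2.95 nM⁻¹·s⁻¹.

2.95 nM⁻¹·s⁻¹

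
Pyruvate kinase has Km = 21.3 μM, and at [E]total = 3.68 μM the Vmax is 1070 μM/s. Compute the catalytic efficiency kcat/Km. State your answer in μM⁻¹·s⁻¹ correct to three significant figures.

13.7 μM⁻¹·s⁻¹

kcat = Vmax/[E]total = 1070/3.68 = 291 s⁻¹.
kcat/Km = 291/21.3 = 13.7 μM⁻¹·s⁻¹.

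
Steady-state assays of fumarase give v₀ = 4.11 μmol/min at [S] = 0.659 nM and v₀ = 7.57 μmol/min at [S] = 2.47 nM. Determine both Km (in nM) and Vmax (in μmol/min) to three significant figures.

Km = 1.09 nM; Vmax = 10.9 μmol/min

From v = Vmax[S]/(Km+[S]), each point gives Vmax = v(Km+[S])/[S].
Equating: 4.11(Km+0.659)/0.659 = 7.57(Km+2.47)/2.47.
6.237·Km + 4.11 = 3.065·Km + 7.57, so (6.237 − 3.065)·Km = 7.57 − 4.11.
Km = 3.460/3.172 = 1.09 nM; then Vmax = 4.11(1.09+0.659)/0.659 = 10.9 μmol/min.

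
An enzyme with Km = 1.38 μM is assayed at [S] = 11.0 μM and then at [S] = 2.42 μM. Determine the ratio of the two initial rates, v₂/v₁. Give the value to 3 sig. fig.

The fractional saturations are [S]/(Km+[S]) = 11.0/12.38 = 0.8885 and 2.42/3.800 = 0.6368.
v₂/v₁ is just their ratio: 0.6368/0.8885 = 0.717.

0.717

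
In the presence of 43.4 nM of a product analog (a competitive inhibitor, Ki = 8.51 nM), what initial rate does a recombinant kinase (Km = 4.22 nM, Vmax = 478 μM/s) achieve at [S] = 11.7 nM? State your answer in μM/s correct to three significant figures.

149 μM/s

With α = 1 + [I]/Ki = 1 + 43.4/8.51 = 6.100, the competitive rate law is v = Vmax[S] / (αKm + [S]).
v = 478×11.7 / (6.100×4.22 + 11.7) = 5593/37.44 = 149 μM/s.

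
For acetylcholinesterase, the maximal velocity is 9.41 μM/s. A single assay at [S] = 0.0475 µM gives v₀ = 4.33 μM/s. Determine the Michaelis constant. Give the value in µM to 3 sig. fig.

0.0557 µM

From v = Vmax[S]/(Km+[S]), Km = [S](Vmax − v)/v.
Km = 0.0475 × (9.41 − 4.33) / 4.33 = 0.2413/4.33 = 0.0557 µM.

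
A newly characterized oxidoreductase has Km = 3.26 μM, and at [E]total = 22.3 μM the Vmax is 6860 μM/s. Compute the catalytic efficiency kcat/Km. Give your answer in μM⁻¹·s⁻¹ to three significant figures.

kcat = Vmax/[E]total = 6860/22.3 = 308 s⁻¹.
kcat/Km = 308/3.26 = 94.4 μM⁻¹·s⁻¹.

94.4 μM⁻¹·s⁻¹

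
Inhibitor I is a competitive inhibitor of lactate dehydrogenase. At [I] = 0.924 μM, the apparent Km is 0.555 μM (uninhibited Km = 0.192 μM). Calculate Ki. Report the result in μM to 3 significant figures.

0.489 μM

Competitive: Km,app = α·Km with α = 1 + [I]/Ki.
α = Km,app/Km = 0.555/0.192 = 2.891.
Ki = [I]/(α − 1) = 0.924/1.891 = 0.489 μM.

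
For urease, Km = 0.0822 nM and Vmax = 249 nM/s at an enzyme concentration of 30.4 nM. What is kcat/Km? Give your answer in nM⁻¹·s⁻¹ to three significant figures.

kcat = Vmax/[E]total = 249/30.4 = 8.19 s⁻¹.
kcat/Km = 8.19/0.0822 = 99.6 nM⁻¹·s⁻¹.

99.6 nM⁻¹·s⁻¹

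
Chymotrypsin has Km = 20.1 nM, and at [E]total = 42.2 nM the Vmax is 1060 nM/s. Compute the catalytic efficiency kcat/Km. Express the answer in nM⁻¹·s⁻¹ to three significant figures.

kcat = Vmax/[E]total = 1060/42.2 = 25.1 s⁻¹.
kcat/Km = 25.1/20.1 = 1.25 nM⁻¹·s⁻¹.

1.25 nM⁻¹·s⁻¹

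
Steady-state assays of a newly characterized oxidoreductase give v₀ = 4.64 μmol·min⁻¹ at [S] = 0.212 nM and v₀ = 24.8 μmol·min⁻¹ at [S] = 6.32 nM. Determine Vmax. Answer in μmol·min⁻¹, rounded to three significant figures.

29.2 μmol·min⁻¹

In reciprocal form, 1/v = (Km/Vmax)·(1/[S]) + 1/Vmax. The two points give (1/[S], 1/v) = (4.717, 0.2155) and (0.1582, 0.04032).
Slope = (0.2155 − 0.04032)/(4.717 − 0.1582) = 0.03843; intercept = 0.2155 − 0.03843×4.717 = 0.03424.
Vmax = 1/intercept = 29.2 μmol·min⁻¹; Km = slope × Vmax = 0.03843 × 29.2 = 1.12 nM.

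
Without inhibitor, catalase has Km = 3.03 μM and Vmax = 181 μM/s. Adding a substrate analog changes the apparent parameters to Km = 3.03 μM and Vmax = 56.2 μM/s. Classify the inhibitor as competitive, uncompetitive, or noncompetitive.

noncompetitive

Vmax decreases (181 → 56.2 μM/s) while Km is unchanged — pure noncompetitive inhibition.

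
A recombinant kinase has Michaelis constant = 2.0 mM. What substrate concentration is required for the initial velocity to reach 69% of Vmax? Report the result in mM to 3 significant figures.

v/Vmax = [S]/(Km+[S]) = 0.69, so [S] = Km·0.69/(1 − 0.69) = 2.0 × 2.226.
[S] = 4.45 mM.

4.45 mM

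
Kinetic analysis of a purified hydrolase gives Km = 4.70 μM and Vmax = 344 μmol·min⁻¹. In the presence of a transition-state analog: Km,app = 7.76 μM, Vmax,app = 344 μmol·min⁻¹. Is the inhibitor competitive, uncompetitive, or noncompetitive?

Km increases (4.70 → 7.76 μM) while Vmax is unchanged — the hallmark of competitive inhibition.

competitive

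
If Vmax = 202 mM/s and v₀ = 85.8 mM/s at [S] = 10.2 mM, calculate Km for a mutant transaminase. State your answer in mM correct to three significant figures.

From v = Vmax[S]/(Km+[S]), Km = [S](Vmax − v)/v.
Km = 10.2 × (202 − 85.8) / 85.8 = 1185/85.8 = 13.8 mM.

13.8 mM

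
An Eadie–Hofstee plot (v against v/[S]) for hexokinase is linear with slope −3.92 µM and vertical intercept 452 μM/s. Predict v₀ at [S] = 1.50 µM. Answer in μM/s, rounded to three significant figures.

125 μM/s

In the Eadie–Hofstee form v = Vmax − Km·(v/[S]), the slope is −Km and the intercept is Vmax, so Km = 3.92 µM and Vmax = 452 μM/s.
v = 452 × 1.50/(3.92 + 1.50) = 125 μM/s.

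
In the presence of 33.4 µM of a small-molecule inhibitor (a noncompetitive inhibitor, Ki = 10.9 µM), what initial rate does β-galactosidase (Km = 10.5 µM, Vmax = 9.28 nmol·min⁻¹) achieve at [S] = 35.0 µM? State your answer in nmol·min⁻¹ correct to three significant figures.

With α = 1 + [I]/Ki = 1 + 33.4/10.9 = 4.064, the noncompetitive rate law is v = (Vmax/α)·[S] / (Km + [S]).
v = (9.28/4.064)×35.0 / (10.5 + 35.0) = 79.92/45.50 = 1.76 nmol·min⁻¹.

1.76 nmol·min⁻¹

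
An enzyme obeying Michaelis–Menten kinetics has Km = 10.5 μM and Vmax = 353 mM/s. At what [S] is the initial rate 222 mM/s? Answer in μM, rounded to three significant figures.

Rearranging v = Vmax[S]/(Km+[S]) gives [S] = Km·v/(Vmax − v).
[S] = 10.5 × 222 / (353 − 222) = 2331/131.0 = 17.8 μM.

17.8 μM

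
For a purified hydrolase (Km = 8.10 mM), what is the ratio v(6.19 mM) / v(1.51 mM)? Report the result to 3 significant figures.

Since Vmax cancels, v₂/v₁ = [S]₂(Km+[S]₁) / [S]₁(Km+[S]₂).
= 6.19×(8.10+1.51) / (1.51×(8.10+6.19)) = 59.49/21.58 = 2.76.

2.76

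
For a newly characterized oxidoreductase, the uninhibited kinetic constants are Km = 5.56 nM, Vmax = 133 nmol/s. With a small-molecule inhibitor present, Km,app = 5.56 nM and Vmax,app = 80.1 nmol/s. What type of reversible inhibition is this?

noncompetitive

Vmax decreases (133 → 80.1 nmol/s) while Km is unchanged — pure noncompetitive inhibition.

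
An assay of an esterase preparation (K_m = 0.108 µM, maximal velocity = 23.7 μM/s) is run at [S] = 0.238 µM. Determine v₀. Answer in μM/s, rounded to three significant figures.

[S]/(Km+[S]) = 0.238/0.3460 = 0.6879, the fractional saturation.
v = 0.6879 × Vmax = 0.6879 × 23.7 = 16.3 μM/s.

16.3 μM/s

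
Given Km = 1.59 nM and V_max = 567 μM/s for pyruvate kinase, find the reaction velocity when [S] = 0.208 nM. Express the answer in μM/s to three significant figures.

v = Vmax·[S]/(Km + [S]) = 567 × 0.208 / (1.59 + 0.208)
  = 117.9 / 1.798 = 65.6 μM/s.

65.6 μM/s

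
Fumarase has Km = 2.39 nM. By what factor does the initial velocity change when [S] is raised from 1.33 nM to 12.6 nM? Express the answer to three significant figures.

2.35

The fractional saturations are [S]/(Km+[S]) = 1.33/3.720 = 0.3575 and 12.6/14.99 = 0.8406.
v₂/v₁ is just their ratio: 0.8406/0.3575 = 2.35.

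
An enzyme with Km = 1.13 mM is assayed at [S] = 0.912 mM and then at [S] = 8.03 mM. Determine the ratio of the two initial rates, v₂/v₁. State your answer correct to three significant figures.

1.96

The fractional saturations are [S]/(Km+[S]) = 0.912/2.042 = 0.4466 and 8.03/9.160 = 0.8766.
v₂/v₁ is just their ratio: 0.8766/0.4466 = 1.96.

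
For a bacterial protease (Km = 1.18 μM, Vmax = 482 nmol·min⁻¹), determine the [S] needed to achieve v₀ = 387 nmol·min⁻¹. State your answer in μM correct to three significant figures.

4.81 μM

Rearranging v = Vmax[S]/(Km+[S]) gives [S] = Km·v/(Vmax − v).
[S] = 1.18 × 387 / (482 − 387) = 456.7/95.00 = 4.81 μM.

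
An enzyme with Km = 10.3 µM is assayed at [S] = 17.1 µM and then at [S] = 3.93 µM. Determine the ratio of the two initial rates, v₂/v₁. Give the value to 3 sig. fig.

Since Vmax cancels, v₂/v₁ = [S]₂(Km+[S]₁) / [S]₁(Km+[S]₂).
= 3.93×(10.3+17.1) / (17.1×(10.3+3.93)) = 107.7/243.3 = 0.443.

0.443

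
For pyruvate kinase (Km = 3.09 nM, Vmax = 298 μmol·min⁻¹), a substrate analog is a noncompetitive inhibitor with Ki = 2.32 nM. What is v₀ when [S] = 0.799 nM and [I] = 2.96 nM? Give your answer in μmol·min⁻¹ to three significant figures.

With α = 1 + [I]/Ki = 1 + 2.96/2.32 = 2.276, the noncompetitive rate law is v = (Vmax/α)·[S] / (Km + [S]).
v = (298/2.276)×0.799 / (3.09 + 0.799) = 104.6/3.889 = 26.9 μmol·min⁻¹.

26.9 μmol·min⁻¹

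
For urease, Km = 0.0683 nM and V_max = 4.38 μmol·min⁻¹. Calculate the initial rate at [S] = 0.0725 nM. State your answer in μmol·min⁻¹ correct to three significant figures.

[S]/(Km+[S]) = 0.0725/0.1408 = 0.5149, the fractional saturation.
v = 0.5149 × Vmax = 0.5149 × 4.38 = 2.26 μmol·min⁻¹.

2.26 μmol·min⁻¹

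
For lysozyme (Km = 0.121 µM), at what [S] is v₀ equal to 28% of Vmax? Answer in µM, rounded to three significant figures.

v/Vmax = [S]/(Km+[S]) = 0.28, so [S] = Km·0.28/(1 − 0.28) = 0.121 × 0.3889.
[S] = 0.0471 µM.

0.0471 µM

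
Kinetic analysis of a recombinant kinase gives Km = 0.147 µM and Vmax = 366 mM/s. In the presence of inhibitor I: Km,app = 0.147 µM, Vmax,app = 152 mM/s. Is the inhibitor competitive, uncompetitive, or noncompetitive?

Vmax decreases (366 → 152 mM/s) while Km is unchanged — pure noncompetitive inhibition.

noncompetitive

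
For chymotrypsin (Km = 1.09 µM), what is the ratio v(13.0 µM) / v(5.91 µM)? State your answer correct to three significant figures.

1.09

The fractional saturations are [S]/(Km+[S]) = 5.91/7.000 = 0.8443 and 13.0/14.09 = 0.9226.
v₂/v₁ is just their ratio: 0.9226/0.8443 = 1.09.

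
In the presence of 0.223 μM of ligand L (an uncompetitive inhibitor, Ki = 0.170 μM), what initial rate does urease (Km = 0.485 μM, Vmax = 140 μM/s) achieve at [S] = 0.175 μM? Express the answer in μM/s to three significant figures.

α = 1 + [I]/Ki = 1 + 0.223/0.170 = 2.312.
For an uncompetitive inhibitor, both parameters are divided by α, giving Vmax/α and Km/α: Km,app = 0.210 μM, Vmax,app = 60.6 μM/s.
v = Vmax,app·[S]/(Km,app + [S]) = 60.6 × 0.175/(0.210 + 0.175) = 27.5 μM/s.

27.5 μM/s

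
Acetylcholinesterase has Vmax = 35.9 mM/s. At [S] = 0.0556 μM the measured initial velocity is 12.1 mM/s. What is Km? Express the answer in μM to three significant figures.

v/Vmax = 12.1/35.9 = 0.3370 = [S]/(Km+[S]).
So Km + [S] = [S]/0.3370 = 0.1650 μM, giving Km = 0.1650 − 0.0556 = 0.109 μM.

0.109 μM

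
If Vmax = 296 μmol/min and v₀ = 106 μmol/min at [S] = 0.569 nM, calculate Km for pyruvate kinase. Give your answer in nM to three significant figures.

1.02 nM

From v = Vmax[S]/(Km+[S]), Km = [S](Vmax − v)/v.
Km = 0.569 × (296 − 106) / 106 = 108.1/106 = 1.02 nM.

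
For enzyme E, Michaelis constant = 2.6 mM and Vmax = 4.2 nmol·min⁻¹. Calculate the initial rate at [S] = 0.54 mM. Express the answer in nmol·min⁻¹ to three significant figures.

0.722 nmol·min⁻¹

[S]/(Km+[S]) = 0.54/3.140 = 0.1720, the fractional saturation.
v = 0.1720 × Vmax = 0.1720 × 4.2 = 0.722 nmol·min⁻¹.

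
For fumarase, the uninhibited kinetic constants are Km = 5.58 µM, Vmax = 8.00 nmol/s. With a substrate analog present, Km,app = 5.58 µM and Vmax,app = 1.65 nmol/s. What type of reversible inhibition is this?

noncompetitive

Vmax decreases (8.00 → 1.65 nmol/s) while Km is unchanged — pure noncompetitive inhibition.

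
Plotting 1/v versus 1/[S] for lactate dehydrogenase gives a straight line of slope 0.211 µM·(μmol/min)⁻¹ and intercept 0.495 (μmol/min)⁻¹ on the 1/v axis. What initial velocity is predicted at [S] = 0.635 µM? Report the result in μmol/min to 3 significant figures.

The y-intercept is 1/Vmax, so Vmax = 1/0.495 = 2.02 μmol/min.
The slope is Km/Vmax, so Km = 0.211 × 2.02 = 0.426 µM.
Then v = 2.02 × 0.635/(0.426 + 0.635) = 1.21 μmol/min.

1.21 μmol/min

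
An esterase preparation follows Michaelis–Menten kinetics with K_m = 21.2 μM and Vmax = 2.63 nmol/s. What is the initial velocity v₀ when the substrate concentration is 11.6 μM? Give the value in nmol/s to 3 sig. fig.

v = Vmax·[S]/(Km + [S]) = 2.63 × 11.6 / (21.2 + 11.6)
  = 30.51 / 32.80 = 0.930 nmol/s.

0.930 nmol/s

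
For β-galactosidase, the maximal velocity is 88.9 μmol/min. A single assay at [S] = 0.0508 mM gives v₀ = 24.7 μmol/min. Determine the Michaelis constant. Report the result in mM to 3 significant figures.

From v = Vmax[S]/(Km+[S]), Km = [S](Vmax − v)/v.
Km = 0.0508 × (88.9 − 24.7) / 24.7 = 3.261/24.7 = 0.132 mM.

0.132 mM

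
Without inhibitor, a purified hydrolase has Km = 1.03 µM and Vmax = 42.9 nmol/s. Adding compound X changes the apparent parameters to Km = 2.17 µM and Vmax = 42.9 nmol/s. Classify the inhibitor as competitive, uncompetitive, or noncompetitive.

Km increases (1.03 → 2.17 µM) while Vmax is unchanged — the hallmark of competitive inhibition.

competitive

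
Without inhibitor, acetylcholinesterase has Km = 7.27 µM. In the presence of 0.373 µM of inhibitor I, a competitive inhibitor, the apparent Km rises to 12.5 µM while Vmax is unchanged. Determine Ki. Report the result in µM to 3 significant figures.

0.518 µM

Competitive: Km,app = α·Km with α = 1 + [I]/Ki.
α = Km,app/Km = 12.5/7.27 = 1.719.
Ki = [I]/(α − 1) = 0.373/0.7194 = 0.518 µM.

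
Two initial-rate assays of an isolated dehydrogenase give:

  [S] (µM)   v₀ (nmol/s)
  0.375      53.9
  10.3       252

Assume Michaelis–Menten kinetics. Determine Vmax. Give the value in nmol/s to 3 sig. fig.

293 nmol/s

From v = Vmax[S]/(Km+[S]), each point gives Vmax = v(Km+[S])/[S].
Equating: 53.9(Km+0.375)/0.375 = 252(Km+10.3)/10.3.
143.7·Km + 53.9 = 24.47·Km + 252, so (143.7 − 24.47)·Km = 252 − 53.9.
Km = 198.1/119.3 = 1.66 µM; then Vmax = 53.9(1.66+0.375)/0.375 = 293 nmol/s.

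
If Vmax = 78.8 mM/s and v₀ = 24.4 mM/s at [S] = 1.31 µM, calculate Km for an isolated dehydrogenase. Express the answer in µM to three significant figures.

From v = Vmax[S]/(Km+[S]), Km = [S](Vmax − v)/v.
Km = 1.31 × (78.8 − 24.4) / 24.4 = 71.26/24.4 = 2.92 µM.

2.92 µM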